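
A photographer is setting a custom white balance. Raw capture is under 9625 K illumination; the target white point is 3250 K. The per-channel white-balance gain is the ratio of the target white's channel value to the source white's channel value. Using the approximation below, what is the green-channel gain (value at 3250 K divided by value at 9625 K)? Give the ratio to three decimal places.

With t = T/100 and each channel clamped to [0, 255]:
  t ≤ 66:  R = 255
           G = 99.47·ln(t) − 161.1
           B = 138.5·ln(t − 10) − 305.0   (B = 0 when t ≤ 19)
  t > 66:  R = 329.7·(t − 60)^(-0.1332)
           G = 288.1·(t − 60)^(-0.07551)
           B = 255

At 9625 K (t = 96.25):
  G = 288.1·(96.25 − 60)^(-0.07551) = 288.1·36.25^(-0.07551) = 288.1·0.76253 = 219.685.
At 3250 K (t = 32.5):
  G = 99.47·ln 32.5 − 161.1 = 99.47·3.4812 − 161.1 = 185.179.
Gain = 185.179 / 219.685 = 0.8429 → 0.843.

0.843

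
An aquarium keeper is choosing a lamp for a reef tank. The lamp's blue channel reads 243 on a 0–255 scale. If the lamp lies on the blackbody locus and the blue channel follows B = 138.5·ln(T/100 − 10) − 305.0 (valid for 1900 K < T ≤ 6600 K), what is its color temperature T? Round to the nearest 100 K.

6200 K

ln(t − 10) = (243 + 305.0) / 138.5 = 3.9567.
t − 10 = e^3.9567 = 52.283, so t = 62.283.
T = 100·t = 6228 K → 6200 K to the nearest 100 K.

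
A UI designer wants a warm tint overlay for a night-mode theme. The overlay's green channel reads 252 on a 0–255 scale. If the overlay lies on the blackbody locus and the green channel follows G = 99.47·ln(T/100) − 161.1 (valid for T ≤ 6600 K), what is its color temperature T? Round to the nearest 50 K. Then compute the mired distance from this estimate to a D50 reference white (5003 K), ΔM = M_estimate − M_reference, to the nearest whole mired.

-42 mireds

ln t = (252 + 161.1) / 99.47 = 4.1530.
t = e^4.1530 = 63.625.
T = 100·t = 6363 K → 6350 K to the nearest 50 K.
M_estimate = 10⁶/6350 = 157.48; M_reference = 10⁶/5003 = 199.88.
ΔM = 157.48 − 199.88 = -42.40 → -42 mireds.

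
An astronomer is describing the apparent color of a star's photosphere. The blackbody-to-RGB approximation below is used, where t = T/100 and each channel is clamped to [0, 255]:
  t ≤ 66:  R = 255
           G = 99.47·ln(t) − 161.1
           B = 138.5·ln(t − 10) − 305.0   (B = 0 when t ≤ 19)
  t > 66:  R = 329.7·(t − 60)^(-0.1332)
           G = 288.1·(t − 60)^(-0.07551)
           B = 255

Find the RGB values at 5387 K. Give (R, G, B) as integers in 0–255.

t = 5387/100 = 53.87; the t ≤ 66 branch applies.
R = 255 by definition for t ≤ 66.
G = 99.47·ln 53.87 − 161.1 = 99.47·3.9866 − 161.1 = 235.444.
B = 138.5·ln(53.87 − 10) − 305.0 = 138.5·ln 43.87 − 305.0 = 138.5·3.7812 − 305.0 = 218.700.
Rounded: (255, 235, 219).

(255, 235, 219)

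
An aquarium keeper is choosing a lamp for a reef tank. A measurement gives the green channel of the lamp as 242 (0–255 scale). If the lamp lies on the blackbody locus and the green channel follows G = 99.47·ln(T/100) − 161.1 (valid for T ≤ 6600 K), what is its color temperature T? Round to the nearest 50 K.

5750 K

ln t = (242 + 161.1) / 99.47 = 4.0525.
t = e^4.0525 = 57.540.
T = 100·t = 5754 K → 5750 K to the nearest 50 K.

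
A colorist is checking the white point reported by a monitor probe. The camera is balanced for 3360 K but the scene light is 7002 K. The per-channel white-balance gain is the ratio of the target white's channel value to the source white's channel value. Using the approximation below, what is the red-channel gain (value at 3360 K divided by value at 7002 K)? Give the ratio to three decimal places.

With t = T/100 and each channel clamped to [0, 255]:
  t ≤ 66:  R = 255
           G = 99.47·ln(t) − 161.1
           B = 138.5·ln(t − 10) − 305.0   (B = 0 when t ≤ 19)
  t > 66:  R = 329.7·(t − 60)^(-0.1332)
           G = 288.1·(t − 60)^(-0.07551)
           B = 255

1.051

At 7002 K (t = 70.02):
  R = 329.7·(70.02 − 60)^(-0.1332) = 329.7·10.02^(-0.1332) = 329.7·0.73567 = 242.551.
At 3360 K (t = 33.6):
  R = 255 by definition for t ≤ 66.
Gain = 255.000 / 242.551 = 1.0513 → 1.051.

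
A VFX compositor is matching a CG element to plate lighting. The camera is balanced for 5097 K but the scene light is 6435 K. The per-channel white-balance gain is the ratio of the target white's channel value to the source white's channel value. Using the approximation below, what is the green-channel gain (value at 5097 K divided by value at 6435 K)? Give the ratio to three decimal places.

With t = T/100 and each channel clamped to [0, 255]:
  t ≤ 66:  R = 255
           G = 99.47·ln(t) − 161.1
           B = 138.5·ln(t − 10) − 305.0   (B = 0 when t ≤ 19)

At 6435 K (t = 64.35):
  G = 99.47·ln 64.35 − 161.1 = 99.47·4.1643 − 161.1 = 253.127.
At 5097 K (t = 50.97):
  G = 99.47·ln 50.97 − 161.1 = 99.47·3.9312 − 161.1 = 229.940.
Gain = 229.940 / 253.127 = 0.9084 → 0.908.

0.908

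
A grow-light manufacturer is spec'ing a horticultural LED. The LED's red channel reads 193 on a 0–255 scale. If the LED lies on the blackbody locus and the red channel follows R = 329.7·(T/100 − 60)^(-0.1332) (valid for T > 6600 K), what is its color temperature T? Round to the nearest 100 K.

(t − 60)^(-0.1332) = 193/329.7 = 0.58538.
t − 60 = 0.58538^(1/-0.1332) = 0.58538^(-7.508) = 55.713, so t = 115.713.
T = 100·t = 11571 K → 11600 K to the nearest 100 K.

11600 K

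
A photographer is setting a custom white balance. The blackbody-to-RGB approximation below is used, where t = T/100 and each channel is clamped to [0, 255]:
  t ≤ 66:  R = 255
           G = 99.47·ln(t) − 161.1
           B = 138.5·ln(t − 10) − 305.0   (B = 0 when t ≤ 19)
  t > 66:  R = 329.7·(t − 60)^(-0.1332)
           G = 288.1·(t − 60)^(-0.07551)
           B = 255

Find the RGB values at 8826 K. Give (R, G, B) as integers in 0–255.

(211, 224, 255)

t = 8826/100 = 88.26; the t > 66 branch applies.
R = 329.7·(88.26 − 60)^(-0.1332) = 329.7·28.26^(-0.1332) = 329.7·0.64077 = 211.263.
G = 288.1·(88.26 − 60)^(-0.07551) = 288.1·28.26^(-0.07551) = 288.1·0.77700 = 223.854.
B = 255 by definition for t > 66.
Rounded: (211, 224, 255).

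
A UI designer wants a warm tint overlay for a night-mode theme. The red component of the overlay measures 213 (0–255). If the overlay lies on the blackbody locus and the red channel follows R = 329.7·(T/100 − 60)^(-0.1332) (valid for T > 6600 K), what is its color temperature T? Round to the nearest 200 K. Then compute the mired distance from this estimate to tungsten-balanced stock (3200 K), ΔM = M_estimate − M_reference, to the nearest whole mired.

(t − 60)^(-0.1332) = 213/329.7 = 0.64604.
t − 60 = 0.64604^(1/-0.1332) = 0.64604^(-7.508) = 26.575, so t = 86.575.
T = 100·t = 8657 K → 8600 K to the nearest 200 K.
M_estimate = 10⁶/8600 = 116.28; M_reference = 10⁶/3200 = 312.50.
ΔM = 116.28 − 312.50 = -196.22 → -196 mireds.

-196 mireds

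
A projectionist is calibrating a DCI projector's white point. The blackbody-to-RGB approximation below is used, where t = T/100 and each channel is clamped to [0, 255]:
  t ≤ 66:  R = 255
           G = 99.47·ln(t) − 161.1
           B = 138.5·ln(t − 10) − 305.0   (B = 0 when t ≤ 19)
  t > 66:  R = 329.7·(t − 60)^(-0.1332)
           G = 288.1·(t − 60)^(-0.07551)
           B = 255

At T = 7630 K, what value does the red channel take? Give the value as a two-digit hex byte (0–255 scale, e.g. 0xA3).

t = 7630/100 = 76.3; the t > 66 branch applies.
R = 329.7·(76.3 − 60)^(-0.1332) = 329.7·16.3^(-0.1332) = 329.7·0.68950 = 227.329.
Rounded: 227; in hex, 0xE3.

0xE3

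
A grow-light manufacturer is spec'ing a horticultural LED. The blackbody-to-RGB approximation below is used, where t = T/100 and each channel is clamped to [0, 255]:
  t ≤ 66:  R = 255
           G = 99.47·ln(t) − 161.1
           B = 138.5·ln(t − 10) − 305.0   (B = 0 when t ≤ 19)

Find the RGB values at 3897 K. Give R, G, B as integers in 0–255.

t = 3897/100 = 38.97; the t ≤ 66 branch applies.
R = 255 by definition for t ≤ 66.
G = 99.47·ln 38.97 − 161.1 = 99.47·3.6628 − 161.1 = 203.238.
B = 138.5·ln(38.97 − 10) − 305.0 = 138.5·ln 28.97 − 305.0 = 138.5·3.3663 − 305.0 = 161.227.
Rounded: (255, 203, 161).

R=255, G=203, B=161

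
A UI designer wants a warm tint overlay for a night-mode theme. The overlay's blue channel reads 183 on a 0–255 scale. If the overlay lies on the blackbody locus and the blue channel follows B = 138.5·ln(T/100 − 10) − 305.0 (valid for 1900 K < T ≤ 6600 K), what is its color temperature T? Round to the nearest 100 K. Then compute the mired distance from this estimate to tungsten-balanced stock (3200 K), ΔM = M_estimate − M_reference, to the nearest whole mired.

-85 mireds

ln(t − 10) = (183 + 305.0) / 138.5 = 3.5235.
t − 10 = e^3.5235 = 33.902, so t = 43.902.
T = 100·t = 4390 K → 4400 K to the nearest 100 K.
M_estimate = 10⁶/4400 = 227.27; M_reference = 10⁶/3200 = 312.50.
ΔM = 227.27 − 312.50 = -85.23 → -85 mireds.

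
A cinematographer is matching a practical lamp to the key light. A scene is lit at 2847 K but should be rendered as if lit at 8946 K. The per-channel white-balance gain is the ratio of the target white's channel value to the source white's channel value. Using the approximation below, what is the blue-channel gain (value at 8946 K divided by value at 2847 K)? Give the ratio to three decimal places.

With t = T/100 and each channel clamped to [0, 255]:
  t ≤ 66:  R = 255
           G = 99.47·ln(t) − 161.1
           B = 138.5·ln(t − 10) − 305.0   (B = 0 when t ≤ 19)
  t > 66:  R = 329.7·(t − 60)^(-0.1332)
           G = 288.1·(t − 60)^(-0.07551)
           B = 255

2.579

At 2847 K (t = 28.47):
  B = 138.5·ln(28.47 − 10) − 305.0 = 138.5·ln 18.47 − 305.0 = 138.5·2.9161 − 305.0 = 98.886.
At 8946 K (t = 89.46):
  B = 255 by definition for t > 66.
Gain = 255.000 / 98.886 = 2.5787 → 2.579.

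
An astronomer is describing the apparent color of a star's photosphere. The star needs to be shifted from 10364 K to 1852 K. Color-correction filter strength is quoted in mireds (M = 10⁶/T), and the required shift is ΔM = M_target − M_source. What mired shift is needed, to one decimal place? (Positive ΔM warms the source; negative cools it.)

M_source = 10⁶/10364 = 96.488; M_target = 10⁶/1852 = 539.957.
ΔM = 539.957 − 96.488 = 443.469 → +443.5 mireds, a warming shift.

+443.5 mireds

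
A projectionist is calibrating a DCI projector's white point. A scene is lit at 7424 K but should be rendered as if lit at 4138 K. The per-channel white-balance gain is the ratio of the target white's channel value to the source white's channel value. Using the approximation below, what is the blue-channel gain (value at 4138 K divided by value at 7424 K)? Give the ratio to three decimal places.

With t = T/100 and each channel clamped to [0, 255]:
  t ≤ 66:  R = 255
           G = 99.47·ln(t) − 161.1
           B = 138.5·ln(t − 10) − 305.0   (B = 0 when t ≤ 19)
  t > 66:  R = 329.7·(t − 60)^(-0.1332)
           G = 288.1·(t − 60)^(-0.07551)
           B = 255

0.676

At 7424 K (t = 74.24):
  B = 255 by definition for t > 66.
At 4138 K (t = 41.38):
  B = 138.5·ln(41.38 − 10) − 305.0 = 138.5·ln 31.38 − 305.0 = 138.5·3.4462 − 305.0 = 172.295.
Gain = 172.295 / 255.000 = 0.6757 → 0.676.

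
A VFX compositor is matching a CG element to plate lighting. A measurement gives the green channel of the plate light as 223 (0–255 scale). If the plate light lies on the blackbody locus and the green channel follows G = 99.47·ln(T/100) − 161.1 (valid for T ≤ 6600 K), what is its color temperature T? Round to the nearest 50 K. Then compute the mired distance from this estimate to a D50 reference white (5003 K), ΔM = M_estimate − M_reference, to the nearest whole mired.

+11 mireds

ln t = (223 + 161.1) / 99.47 = 3.8615.
t = e^3.8615 = 47.535.
T = 100·t = 4753 K → 4750 K to the nearest 50 K.
M_estimate = 10⁶/4750 = 210.53; M_reference = 10⁶/5003 = 199.88.
ΔM = 210.53 − 199.88 = 10.65 → +11 mireds.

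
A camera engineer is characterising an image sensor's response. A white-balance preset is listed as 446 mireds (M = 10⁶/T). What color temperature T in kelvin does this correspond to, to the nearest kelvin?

2242 K

T = 10⁶ / 446 = 2242.15 K → 2242 K.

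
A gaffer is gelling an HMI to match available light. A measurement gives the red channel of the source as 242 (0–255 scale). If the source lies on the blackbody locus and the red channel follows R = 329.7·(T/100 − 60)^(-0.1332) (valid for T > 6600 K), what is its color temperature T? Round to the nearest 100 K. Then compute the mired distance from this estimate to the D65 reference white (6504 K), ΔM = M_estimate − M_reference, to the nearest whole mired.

-11 mireds

(t − 60)^(-0.1332) = 242/329.7 = 0.73400.
t − 60 = 0.73400^(1/-0.1332) = 0.73400^(-7.508) = 10.193, so t = 70.193.
T = 100·t = 7019 K → 7000 K to the nearest 100 K.
M_estimate = 10⁶/7000 = 142.86; M_reference = 10⁶/6504 = 153.75.
ΔM = 142.86 − 153.75 = -10.89 → -11 mireds.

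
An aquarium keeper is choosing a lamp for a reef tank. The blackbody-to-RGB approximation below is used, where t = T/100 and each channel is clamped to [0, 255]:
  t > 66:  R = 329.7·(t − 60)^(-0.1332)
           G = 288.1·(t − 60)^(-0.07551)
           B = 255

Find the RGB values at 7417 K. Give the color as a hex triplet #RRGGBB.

t = 7417/100 = 74.17; the t > 66 branch applies.
R = 329.7·(74.17 − 60)^(-0.1332) = 329.7·14.17^(-0.1332) = 329.7·0.70249 = 231.610.
G = 288.1·(74.17 − 60)^(-0.07551) = 288.1·14.17^(-0.07551) = 288.1·0.81858 = 235.832.
B = 255 by definition for t > 66.
Rounded: (232, 236, 255).
In hex: #E8ECFF.

#E8ECFF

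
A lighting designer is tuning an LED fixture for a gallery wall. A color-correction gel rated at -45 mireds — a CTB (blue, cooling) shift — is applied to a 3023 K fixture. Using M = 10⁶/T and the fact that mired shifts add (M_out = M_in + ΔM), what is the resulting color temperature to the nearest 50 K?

3500 K

M_in = 10⁶/3023 = 330.80 mireds.
M_out = 330.80 + (-45) = 285.80 mireds.
T_out = 10⁶/285.80 = 3499.0 K → 3500 K.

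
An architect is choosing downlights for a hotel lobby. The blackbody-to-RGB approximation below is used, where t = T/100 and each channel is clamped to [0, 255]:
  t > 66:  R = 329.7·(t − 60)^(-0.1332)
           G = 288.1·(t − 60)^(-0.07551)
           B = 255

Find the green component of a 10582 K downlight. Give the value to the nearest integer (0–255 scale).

216

t = 10582/100 = 105.82; the t > 66 branch applies.
G = 288.1·(105.82 − 60)^(-0.07551) = 288.1·45.82^(-0.07551) = 288.1·0.74916 = 215.833.
Rounded: 216.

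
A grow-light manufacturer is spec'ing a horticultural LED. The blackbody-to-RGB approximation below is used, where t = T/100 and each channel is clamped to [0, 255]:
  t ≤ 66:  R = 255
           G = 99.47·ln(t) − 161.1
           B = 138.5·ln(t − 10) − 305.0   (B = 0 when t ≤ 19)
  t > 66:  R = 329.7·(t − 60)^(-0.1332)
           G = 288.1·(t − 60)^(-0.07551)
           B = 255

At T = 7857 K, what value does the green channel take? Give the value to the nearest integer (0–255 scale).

231

t = 7857/100 = 78.57; the t > 66 branch applies.
G = 288.1·(78.57 − 60)^(-0.07551) = 288.1·18.57^(-0.07551) = 288.1·0.80203 = 231.066.
Rounded: 231.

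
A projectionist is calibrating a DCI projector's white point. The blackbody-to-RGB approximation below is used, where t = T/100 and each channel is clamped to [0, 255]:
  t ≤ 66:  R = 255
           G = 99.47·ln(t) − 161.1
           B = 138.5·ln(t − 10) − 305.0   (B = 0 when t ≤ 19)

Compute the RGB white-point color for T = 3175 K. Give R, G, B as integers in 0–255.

t = 3175/100 = 31.75; the t ≤ 66 branch applies.
R = 255 by definition for t ≤ 66.
G = 99.47·ln 31.75 − 161.1 = 99.47·3.4579 − 161.1 = 182.857.
B = 138.5·ln(31.75 − 10) − 305.0 = 138.5·ln 21.75 − 305.0 = 138.5·3.0796 − 305.0 = 121.527.
Rounded: (255, 183, 122).

R=255, G=183, B=122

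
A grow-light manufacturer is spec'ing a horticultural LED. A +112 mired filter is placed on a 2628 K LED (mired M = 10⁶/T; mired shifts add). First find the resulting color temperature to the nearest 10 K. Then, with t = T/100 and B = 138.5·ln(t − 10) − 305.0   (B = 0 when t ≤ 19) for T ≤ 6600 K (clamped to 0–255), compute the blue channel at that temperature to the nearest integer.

18

M_in = 10⁶/2628 = 380.52; M_out = 380.52 + (+112) = 492.52.
T_out = 10⁶/492.52 = 2030.4 K → 2030 K; t = 20.3.
B = 138.5·ln(20.3 − 10) − 305.0 = 138.5·ln 10.3 − 305.0 = 138.5·2.3321 − 305.0 = 18.002.
Rounded: 18.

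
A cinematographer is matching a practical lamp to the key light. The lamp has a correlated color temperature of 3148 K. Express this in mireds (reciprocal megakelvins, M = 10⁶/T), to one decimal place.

317.7 mireds

M = 10⁶ / 3148 = 317.662 → 317.7 mireds.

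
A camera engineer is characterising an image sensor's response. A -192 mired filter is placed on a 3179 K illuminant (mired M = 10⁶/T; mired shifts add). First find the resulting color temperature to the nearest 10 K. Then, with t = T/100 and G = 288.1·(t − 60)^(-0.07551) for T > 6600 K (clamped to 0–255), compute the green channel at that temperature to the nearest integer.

228

M_in = 10⁶/3179 = 314.56; M_out = 314.56 + (-192) = 122.56.
T_out = 10⁶/122.56 = 8159.0 K → 8160 K; t = 81.6.
G = 288.1·(81.6 − 60)^(-0.07551) = 288.1·21.6^(-0.07551) = 288.1·0.79293 = 228.443.
Rounded: 228.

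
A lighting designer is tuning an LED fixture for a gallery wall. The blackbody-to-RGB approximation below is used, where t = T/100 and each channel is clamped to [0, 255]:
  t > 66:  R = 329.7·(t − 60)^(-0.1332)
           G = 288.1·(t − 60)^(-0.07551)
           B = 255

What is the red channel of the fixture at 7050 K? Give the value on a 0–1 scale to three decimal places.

t = 7050/100 = 70.5; the t > 66 branch applies.
R = 329.7·(70.5 − 60)^(-0.1332) = 329.7·10.5^(-0.1332) = 329.7·0.73110 = 241.044.
On a 0–1 scale: 241.044/255 = 0.9453 → 0.945.

0.945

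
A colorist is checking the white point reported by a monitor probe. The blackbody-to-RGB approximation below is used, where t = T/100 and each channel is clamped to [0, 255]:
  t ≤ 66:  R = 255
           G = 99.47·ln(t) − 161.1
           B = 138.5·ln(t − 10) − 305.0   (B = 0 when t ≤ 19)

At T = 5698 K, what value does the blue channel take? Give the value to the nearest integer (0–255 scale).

228

t = 5698/100 = 56.98; the t ≤ 66 branch applies.
B = 138.5·ln(56.98 − 10) − 305.0 = 138.5·ln 46.98 − 305.0 = 138.5·3.8497 − 305.0 = 228.186.
Rounded: 228.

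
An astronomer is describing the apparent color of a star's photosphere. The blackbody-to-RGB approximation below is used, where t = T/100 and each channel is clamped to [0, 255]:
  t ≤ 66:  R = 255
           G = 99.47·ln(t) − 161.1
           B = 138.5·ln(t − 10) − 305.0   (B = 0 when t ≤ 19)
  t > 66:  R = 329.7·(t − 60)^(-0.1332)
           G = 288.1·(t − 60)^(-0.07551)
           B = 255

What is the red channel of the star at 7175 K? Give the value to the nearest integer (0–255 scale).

t = 7175/100 = 71.75; the t > 66 branch applies.
R = 329.7·(71.75 − 60)^(-0.1332) = 329.7·11.75^(-0.1332) = 329.7·0.72023 = 237.460.
Rounded: 237.

237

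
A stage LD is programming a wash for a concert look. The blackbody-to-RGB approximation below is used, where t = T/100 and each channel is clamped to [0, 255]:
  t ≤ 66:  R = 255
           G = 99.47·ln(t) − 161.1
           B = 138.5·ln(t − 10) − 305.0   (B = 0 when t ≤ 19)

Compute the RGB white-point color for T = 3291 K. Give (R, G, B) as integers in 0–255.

t = 3291/100 = 32.91; the t ≤ 66 branch applies.
R = 255 by definition for t ≤ 66.
G = 99.47·ln 32.91 − 161.1 = 99.47·3.4938 − 161.1 = 186.426.
B = 138.5·ln(32.91 − 10) − 305.0 = 138.5·ln 22.91 − 305.0 = 138.5·3.1316 − 305.0 = 128.723.
Rounded: (255, 186, 129).

(255, 186, 129)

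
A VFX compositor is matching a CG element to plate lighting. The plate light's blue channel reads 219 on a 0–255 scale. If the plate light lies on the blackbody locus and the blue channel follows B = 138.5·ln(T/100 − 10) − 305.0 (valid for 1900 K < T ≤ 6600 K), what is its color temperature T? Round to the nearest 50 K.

5400 K

ln(t − 10) = (219 + 305.0) / 138.5 = 3.7834.
t − 10 = e^3.7834 = 43.965, so t = 53.965.
T = 100·t = 5396 K → 5400 K to the nearest 50 K.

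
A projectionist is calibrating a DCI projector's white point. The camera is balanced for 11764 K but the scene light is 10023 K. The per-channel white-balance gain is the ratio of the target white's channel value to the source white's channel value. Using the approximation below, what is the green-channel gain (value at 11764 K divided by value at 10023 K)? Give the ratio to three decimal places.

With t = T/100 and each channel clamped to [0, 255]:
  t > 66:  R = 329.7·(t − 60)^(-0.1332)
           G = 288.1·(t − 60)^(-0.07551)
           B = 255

At 10023 K (t = 100.23):
  G = 288.1·(100.23 − 60)^(-0.07551) = 288.1·40.23^(-0.07551) = 288.1·0.75655 = 217.963.
At 11764 K (t = 117.64):
  G = 288.1·(117.64 − 60)^(-0.07551) = 288.1·57.64^(-0.07551) = 288.1·0.73629 = 212.125.
Gain = 212.125 / 217.963 = 0.9732 → 0.973.

0.973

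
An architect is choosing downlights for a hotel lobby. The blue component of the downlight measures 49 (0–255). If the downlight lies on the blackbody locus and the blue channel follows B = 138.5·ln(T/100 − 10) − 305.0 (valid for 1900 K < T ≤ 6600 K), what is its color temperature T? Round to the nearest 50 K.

ln(t − 10) = (49 + 305.0) / 138.5 = 2.5560.
t − 10 = e^2.5560 = 12.884, so t = 22.884.
T = 100·t = 2288 K → 2300 K to the nearest 50 K.

2300 K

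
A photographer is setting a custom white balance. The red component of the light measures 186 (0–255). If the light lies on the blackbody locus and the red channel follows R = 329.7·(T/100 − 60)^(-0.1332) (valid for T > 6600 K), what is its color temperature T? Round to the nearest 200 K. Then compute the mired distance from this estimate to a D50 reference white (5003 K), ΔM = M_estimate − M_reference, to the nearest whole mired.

-125 mireds

(t − 60)^(-0.1332) = 186/329.7 = 0.56415.
t − 60 = 0.56415^(1/-0.1332) = 0.56415^(-7.508) = 73.521, so t = 133.521.
T = 100·t = 13352 K → 13400 K to the nearest 200 K.
M_estimate = 10⁶/13400 = 74.63; M_reference = 10⁶/5003 = 199.88.
ΔM = 74.63 − 199.88 = -125.25 → -125 mireds.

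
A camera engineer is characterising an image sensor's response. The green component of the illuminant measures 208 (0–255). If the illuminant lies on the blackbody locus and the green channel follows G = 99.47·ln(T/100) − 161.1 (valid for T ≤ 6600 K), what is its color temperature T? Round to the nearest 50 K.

4100 K

ln t = (208 + 161.1) / 99.47 = 3.7107.
t = e^3.7107 = 40.881.
T = 100·t = 4088 K → 4100 K to the nearest 50 K.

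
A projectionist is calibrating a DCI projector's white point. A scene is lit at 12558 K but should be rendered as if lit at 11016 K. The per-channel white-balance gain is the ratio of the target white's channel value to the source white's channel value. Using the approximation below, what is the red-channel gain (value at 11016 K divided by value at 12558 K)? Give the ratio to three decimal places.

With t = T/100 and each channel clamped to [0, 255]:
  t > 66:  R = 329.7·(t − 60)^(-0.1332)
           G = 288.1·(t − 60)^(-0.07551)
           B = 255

1.036

At 12558 K (t = 125.58):
  R = 329.7·(125.58 − 60)^(-0.1332) = 329.7·65.58^(-0.1332) = 329.7·0.57280 = 188.853.
At 11016 K (t = 110.16):
  R = 329.7·(110.16 − 60)^(-0.1332) = 329.7·50.16^(-0.1332) = 329.7·0.59363 = 195.718.
Gain = 195.718 / 188.853 = 1.0363 → 1.036.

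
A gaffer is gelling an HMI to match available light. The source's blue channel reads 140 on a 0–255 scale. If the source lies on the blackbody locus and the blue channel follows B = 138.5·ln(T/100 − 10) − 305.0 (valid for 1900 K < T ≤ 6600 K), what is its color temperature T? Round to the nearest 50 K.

3500 K

ln(t − 10) = (140 + 305.0) / 138.5 = 3.2130.
t − 10 = e^3.2130 = 24.853, so t = 34.853.
T = 100·t = 3485 K → 3500 K to the nearest 50 K.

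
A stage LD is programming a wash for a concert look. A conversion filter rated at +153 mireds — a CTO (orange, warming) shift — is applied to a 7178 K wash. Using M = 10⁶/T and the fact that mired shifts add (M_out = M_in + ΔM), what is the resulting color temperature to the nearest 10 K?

3420 K

M_in = 10⁶/7178 = 139.31 mireds.
M_out = 139.31 + (+153) = 292.31 mireds.
T_out = 10⁶/292.31 = 3421.0 K → 3420 K.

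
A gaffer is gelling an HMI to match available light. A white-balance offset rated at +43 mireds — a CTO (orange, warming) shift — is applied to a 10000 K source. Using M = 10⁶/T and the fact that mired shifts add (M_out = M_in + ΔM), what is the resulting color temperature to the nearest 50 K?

7000 K

M_in = 10⁶/10000 = 100.00 mireds.
M_out = 100.00 + (+43) = 143.00 mireds.
T_out = 10⁶/143.00 = 6993.0 K → 7000 K.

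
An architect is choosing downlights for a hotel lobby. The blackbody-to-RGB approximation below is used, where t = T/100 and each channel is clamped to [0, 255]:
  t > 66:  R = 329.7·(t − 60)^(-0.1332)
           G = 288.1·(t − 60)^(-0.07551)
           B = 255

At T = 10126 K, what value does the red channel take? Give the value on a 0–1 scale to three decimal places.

0.788

t = 10126/100 = 101.26; the t > 66 branch applies.
R = 329.7·(101.26 − 60)^(-0.1332) = 329.7·41.26^(-0.1332) = 329.7·0.60927 = 200.877.
On a 0–1 scale: 200.877/255 = 0.7878 → 0.788.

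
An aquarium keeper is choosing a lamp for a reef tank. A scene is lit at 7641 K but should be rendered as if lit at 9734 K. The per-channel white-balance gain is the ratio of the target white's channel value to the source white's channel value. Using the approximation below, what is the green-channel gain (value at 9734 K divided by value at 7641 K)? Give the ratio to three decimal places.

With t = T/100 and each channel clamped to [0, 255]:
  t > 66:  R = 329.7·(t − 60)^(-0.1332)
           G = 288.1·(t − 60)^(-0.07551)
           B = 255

0.940

At 7641 K (t = 76.41):
  G = 288.1·(76.41 − 60)^(-0.07551) = 288.1·16.41^(-0.07551) = 288.1·0.80956 = 233.233.
At 9734 K (t = 97.34):
  G = 288.1·(97.34 − 60)^(-0.07551) = 288.1·37.34^(-0.07551) = 288.1·0.76083 = 219.194.
Gain = 219.194 / 233.233 = 0.9398 → 0.940.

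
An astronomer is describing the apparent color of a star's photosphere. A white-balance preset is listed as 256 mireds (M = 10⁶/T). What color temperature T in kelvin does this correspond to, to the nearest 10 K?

T = 10⁶ / 256 = 3906.25 K → 3910 K.

3910 K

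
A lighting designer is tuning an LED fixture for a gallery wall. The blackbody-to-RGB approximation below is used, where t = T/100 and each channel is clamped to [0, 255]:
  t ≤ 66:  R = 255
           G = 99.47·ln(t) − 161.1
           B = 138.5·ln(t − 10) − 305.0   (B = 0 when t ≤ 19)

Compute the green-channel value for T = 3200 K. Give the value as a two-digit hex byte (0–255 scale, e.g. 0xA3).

t = 3200/100 = 32; the t ≤ 66 branch applies.
G = 99.47·ln 32 − 161.1 = 99.47·3.4657 − 161.1 = 183.637.
Rounded: 184; in hex, 0xB8.

0xB8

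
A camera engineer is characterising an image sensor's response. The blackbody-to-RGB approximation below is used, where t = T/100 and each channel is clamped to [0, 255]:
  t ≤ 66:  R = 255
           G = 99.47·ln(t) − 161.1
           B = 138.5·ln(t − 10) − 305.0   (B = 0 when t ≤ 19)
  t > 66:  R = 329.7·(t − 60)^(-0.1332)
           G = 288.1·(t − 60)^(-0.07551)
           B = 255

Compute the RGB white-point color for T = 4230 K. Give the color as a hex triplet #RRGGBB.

#FFD3B0

t = 4230/100 = 42.3; the t ≤ 66 branch applies.
R = 255 by definition for t ≤ 66.
G = 99.47·ln 42.3 − 161.1 = 99.47·3.7448 − 161.1 = 211.394.
B = 138.5·ln(42.3 − 10) − 305.0 = 138.5·ln 32.3 − 305.0 = 138.5·3.4751 − 305.0 = 176.297.
Rounded: (255, 211, 176).
In hex: #FFD3B0.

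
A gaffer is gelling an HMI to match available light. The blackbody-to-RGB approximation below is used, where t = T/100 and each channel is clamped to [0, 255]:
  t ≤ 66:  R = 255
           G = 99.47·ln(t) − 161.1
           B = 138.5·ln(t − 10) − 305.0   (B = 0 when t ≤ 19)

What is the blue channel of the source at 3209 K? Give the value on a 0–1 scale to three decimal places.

0.485

t = 3209/100 = 32.09; the t ≤ 66 branch applies.
B = 138.5·ln(32.09 − 10) − 305.0 = 138.5·ln 22.09 − 305.0 = 138.5·3.0951 − 305.0 = 123.675.
On a 0–1 scale: 123.675/255 = 0.4850 → 0.485.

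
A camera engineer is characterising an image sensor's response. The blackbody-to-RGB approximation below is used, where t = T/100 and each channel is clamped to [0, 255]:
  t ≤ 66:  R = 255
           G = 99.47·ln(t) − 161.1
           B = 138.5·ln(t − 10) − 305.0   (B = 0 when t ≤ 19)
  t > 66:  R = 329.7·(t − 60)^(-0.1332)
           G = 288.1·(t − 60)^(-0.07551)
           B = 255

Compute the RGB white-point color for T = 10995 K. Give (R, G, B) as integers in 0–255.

(196, 214, 255)

t = 10995/100 = 109.95; the t > 66 branch applies.
R = 329.7·(109.95 − 60)^(-0.1332) = 329.7·49.95^(-0.1332) = 329.7·0.59396 = 195.828.
G = 288.1·(109.95 − 60)^(-0.07551) = 288.1·49.95^(-0.07551) = 288.1·0.74429 = 214.431.
B = 255 by definition for t > 66.
Rounded: (196, 214, 255).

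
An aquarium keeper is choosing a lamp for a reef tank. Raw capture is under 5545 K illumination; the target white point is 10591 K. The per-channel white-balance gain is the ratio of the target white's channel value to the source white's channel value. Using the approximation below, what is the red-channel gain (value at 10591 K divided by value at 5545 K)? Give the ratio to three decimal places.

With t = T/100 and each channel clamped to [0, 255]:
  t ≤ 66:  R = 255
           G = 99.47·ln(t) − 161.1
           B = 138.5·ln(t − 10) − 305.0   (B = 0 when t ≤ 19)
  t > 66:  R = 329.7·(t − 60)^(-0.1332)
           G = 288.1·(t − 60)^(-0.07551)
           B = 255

At 5545 K (t = 55.45):
  R = 255 by definition for t ≤ 66.
At 10591 K (t = 105.91):
  R = 329.7·(105.91 − 60)^(-0.1332) = 329.7·45.91^(-0.1332) = 329.7·0.60067 = 198.040.
Gain = 198.040 / 255.000 = 0.7766 → 0.777.

0.777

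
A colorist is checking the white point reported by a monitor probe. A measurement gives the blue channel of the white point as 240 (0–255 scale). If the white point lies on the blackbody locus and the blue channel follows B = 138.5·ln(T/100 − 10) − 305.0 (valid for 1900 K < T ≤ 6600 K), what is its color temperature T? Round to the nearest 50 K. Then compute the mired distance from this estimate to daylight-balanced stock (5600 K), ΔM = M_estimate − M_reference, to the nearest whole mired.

-15 mireds

ln(t − 10) = (240 + 305.0) / 138.5 = 3.9350.
t − 10 = e^3.9350 = 51.163, so t = 61.163.
T = 100·t = 6116 K → 6100 K to the nearest 50 K.
M_estimate = 10⁶/6100 = 163.93; M_reference = 10⁶/5600 = 178.57.
ΔM = 163.93 − 178.57 = -14.64 → -15 mireds.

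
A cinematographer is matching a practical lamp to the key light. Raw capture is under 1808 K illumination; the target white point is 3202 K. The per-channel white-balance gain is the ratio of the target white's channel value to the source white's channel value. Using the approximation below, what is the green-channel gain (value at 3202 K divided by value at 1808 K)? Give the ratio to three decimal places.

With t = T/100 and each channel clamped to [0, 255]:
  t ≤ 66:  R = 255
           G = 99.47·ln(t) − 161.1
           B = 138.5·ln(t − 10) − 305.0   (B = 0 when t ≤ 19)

At 1808 K (t = 18.08):
  G = 99.47·ln 18.08 − 161.1 = 99.47·2.8948 − 161.1 = 126.846.
At 3202 K (t = 32.02):
  G = 99.47·ln 32.02 − 161.1 = 99.47·3.4664 − 161.1 = 183.699.
Gain = 183.699 / 126.846 = 1.4482 → 1.448.

1.448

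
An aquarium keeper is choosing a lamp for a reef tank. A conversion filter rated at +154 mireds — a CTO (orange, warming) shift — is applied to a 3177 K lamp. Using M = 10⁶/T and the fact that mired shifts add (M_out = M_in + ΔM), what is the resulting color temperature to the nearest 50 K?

M_in = 10⁶/3177 = 314.76 mireds.
M_out = 314.76 + (+154) = 468.76 mireds.
T_out = 10⁶/468.76 = 2133.3 K → 2150 K.

2150 K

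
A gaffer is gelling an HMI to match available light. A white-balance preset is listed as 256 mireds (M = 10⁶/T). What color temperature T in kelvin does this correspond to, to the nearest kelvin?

T = 10⁶ / 256 = 3906.25 K → 3906 K.

3906 K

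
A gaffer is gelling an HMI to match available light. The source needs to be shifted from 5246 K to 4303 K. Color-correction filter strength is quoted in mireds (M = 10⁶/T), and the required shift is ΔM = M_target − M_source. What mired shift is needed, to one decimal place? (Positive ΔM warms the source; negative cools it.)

M_source = 10⁶/5246 = 190.621; M_target = 10⁶/4303 = 232.396.
ΔM = 232.396 − 190.621 = 41.775 → +41.8 mireds, a warming shift.

+41.8 mireds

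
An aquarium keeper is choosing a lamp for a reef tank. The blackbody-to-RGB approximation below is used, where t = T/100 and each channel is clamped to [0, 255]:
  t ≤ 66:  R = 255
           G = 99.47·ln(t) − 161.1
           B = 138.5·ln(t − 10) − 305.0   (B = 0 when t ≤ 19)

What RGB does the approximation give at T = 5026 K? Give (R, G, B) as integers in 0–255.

(255, 229, 207)

t = 5026/100 = 50.26; the t ≤ 66 branch applies.
R = 255 by definition for t ≤ 66.
G = 99.47·ln 50.26 − 161.1 = 99.47·3.9172 − 161.1 = 228.545.
B = 138.5·ln(50.26 − 10) − 305.0 = 138.5·ln 40.26 − 305.0 = 138.5·3.6954 − 305.0 = 206.807.
Rounded: (255, 229, 207).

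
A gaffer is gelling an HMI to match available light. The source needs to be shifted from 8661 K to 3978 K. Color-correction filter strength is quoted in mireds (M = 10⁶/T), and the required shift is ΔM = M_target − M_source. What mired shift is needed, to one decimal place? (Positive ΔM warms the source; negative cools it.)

+135.9 mireds

M_source = 10⁶/8661 = 115.460; M_target = 10⁶/3978 = 251.383.
ΔM = 251.383 − 115.460 = 135.922 → +135.9 mireds, a warming shift.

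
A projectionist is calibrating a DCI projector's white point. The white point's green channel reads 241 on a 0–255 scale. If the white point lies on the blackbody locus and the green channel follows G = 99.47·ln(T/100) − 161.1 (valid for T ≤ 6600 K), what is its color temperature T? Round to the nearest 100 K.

5700 K

ln t = (241 + 161.1) / 99.47 = 4.0424.
t = e^4.0424 = 56.964.
T = 100·t = 5696 K → 5700 K to the nearest 100 K.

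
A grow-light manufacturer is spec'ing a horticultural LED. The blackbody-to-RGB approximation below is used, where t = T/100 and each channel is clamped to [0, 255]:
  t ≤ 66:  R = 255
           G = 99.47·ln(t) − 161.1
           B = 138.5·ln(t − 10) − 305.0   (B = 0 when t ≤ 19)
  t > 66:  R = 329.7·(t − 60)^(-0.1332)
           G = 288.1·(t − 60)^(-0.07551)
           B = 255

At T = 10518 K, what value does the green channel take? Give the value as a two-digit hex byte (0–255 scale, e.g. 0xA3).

t = 10518/100 = 105.18; the t > 66 branch applies.
G = 288.1·(105.18 − 60)^(-0.07551) = 288.1·45.18^(-0.07551) = 288.1·0.74995 = 216.062.
Rounded: 216; in hex, 0xD8.

0xD8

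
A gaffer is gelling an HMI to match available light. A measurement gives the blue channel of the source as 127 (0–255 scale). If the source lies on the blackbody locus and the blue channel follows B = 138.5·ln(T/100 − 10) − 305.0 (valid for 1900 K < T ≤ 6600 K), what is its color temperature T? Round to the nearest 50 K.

3250 K

ln(t − 10) = (127 + 305.0) / 138.5 = 3.1191.
t − 10 = e^3.1191 = 22.627, so t = 32.627.
T = 100·t = 3263 K → 3250 K to the nearest 50 K.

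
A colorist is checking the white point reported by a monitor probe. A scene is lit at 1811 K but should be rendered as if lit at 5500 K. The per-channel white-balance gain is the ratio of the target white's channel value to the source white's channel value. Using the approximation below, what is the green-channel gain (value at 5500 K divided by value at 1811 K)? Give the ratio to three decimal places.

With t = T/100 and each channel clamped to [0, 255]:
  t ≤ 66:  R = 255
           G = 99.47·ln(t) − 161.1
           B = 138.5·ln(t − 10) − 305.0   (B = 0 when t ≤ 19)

At 1811 K (t = 18.11):
  G = 99.47·ln 18.11 − 161.1 = 99.47·2.8965 − 161.1 = 127.011.
At 5500 K (t = 55):
  G = 99.47·ln 55 − 161.1 = 99.47·4.0073 − 161.1 = 237.509.
Gain = 237.509 / 127.011 = 1.8700 → 1.870.

1.870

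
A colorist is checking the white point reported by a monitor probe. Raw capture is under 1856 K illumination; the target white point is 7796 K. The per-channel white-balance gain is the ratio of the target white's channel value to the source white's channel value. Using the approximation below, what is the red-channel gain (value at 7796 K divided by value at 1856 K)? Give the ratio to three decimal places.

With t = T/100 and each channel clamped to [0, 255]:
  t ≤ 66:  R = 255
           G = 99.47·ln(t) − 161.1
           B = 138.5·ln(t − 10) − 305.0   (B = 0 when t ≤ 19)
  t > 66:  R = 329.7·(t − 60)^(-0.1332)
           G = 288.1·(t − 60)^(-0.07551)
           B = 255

0.880

At 1856 K (t = 18.56):
  R = 255 by definition for t ≤ 66.
At 7796 K (t = 77.96):
  R = 329.7·(77.96 − 60)^(-0.1332) = 329.7·17.96^(-0.1332) = 329.7·0.68065 = 224.412.
Gain = 224.412 / 255.000 = 0.8800 → 0.880.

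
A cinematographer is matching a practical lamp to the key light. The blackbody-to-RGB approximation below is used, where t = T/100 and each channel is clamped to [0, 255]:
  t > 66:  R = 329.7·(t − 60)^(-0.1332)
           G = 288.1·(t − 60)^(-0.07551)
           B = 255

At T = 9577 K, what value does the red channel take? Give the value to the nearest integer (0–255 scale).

205

t = 9577/100 = 95.77; the t > 66 branch applies.
R = 329.7·(95.77 − 60)^(-0.1332) = 329.7·35.77^(-0.1332) = 329.7·0.62097 = 204.734.
Rounded: 205.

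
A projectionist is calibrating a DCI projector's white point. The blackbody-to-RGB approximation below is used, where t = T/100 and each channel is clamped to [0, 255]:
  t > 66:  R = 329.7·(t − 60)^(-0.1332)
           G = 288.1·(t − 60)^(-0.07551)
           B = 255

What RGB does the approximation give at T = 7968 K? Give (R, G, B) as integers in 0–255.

(222, 230, 255)

t = 7968/100 = 79.68; the t > 66 branch applies.
R = 329.7·(79.68 − 60)^(-0.1332) = 329.7·19.68^(-0.1332) = 329.7·0.67241 = 221.694.
G = 288.1·(79.68 − 60)^(-0.07551) = 288.1·19.68^(-0.07551) = 288.1·0.79852 = 230.055.
B = 255 by definition for t > 66.
Rounded: (222, 230, 255).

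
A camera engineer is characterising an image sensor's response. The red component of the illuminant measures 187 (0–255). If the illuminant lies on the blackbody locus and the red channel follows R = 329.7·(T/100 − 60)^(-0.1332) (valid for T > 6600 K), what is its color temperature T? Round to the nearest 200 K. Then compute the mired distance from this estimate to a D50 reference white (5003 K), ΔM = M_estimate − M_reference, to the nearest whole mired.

-123 mireds

(t − 60)^(-0.1332) = 187/329.7 = 0.56718.
t − 60 = 0.56718^(1/-0.1332) = 0.56718^(-7.508) = 70.620, so t = 130.620.
T = 100·t = 13062 K → 13000 K to the nearest 200 K.
M_estimate = 10⁶/13000 = 76.92; M_reference = 10⁶/5003 = 199.88.
ΔM = 76.92 − 199.88 = -122.96 → -123 mireds.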